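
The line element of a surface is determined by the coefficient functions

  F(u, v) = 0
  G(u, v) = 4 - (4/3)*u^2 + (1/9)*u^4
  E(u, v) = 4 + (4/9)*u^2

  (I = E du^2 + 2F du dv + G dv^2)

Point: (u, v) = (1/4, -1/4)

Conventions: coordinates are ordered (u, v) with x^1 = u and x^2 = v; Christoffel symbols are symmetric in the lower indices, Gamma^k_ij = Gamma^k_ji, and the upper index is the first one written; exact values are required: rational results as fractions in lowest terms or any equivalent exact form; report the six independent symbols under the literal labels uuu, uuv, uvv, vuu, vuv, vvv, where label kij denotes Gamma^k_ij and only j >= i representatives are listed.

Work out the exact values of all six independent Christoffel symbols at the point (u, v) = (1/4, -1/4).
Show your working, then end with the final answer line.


E = 145/36, F = 0, G = 9025/2304 at the point
E_u = 2/9, E_v = 0, F_u = 0, F_v = 0, G_u = -95/144, G_v = 0
EG - F^2 = 1308625/82944;  g^inv = (82944/1308625) * [[9025/2304, 0], [0, 145/36]]
first-kind symbols [ij,l] = (1/2)(d_i g_jl + d_j g_il - d_l g_ij): [uu,u] = E_u/2 = 1/9, [uu,v] = F_u - E_v/2 = 0, [uv,u] = E_v/2 = 0, [uv,v] = G_u/2 = -95/288, [vv,u] = F_v - G_u/2 = 95/288, [vv,v] = G_v/2 = 0
Gamma^u_ij = (G*[ij,u] - F*[ij,v])/(EG - F^2), Gamma^v_ij = (E*[ij,v] - F*[ij,u])/(EG - F^2)

Answer: Gamma_uuu = 4/145, Gamma_uuv = 0, Gamma_uvv = 19/232, Gamma_vuu = 0, Gamma_vuv = -8/95, Gamma_vvv = 0


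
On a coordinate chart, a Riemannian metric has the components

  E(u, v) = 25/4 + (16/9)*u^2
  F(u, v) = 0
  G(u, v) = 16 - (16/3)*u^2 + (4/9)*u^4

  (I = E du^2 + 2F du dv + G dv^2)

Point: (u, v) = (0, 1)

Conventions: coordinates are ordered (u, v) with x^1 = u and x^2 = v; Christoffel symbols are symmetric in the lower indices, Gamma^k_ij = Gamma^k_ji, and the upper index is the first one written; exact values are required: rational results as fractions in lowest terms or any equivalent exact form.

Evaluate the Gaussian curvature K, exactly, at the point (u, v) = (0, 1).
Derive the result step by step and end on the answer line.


E = 25/4, F = 0, G = 16, EG - F^2 = 100 at the point
E_u = 0, E_v = 0, F_u = 0, F_v = 0, G_u = 0, G_v = 0
E_vv = 0, F_uv = 0, G_uu = -32/3
The intrinsic route: Brioschi's K = (det M1 - det M2)/(EG - F^2)^2.
M1 = [[-E_vv/2 + F_uv - G_uu/2, E_u/2, F_u - E_v/2], [F_v - G_u/2, E, F], [G_v/2, F, G]] = [[16/3, 0, 0], [0, 25/4, 0], [0, 0, 16]]; det M1 = 1600/3
M2 = [[0, E_v/2, G_u/2], [E_v/2, E, F], [G_u/2, F, G]] = [[0, 0, 0], [0, 25/4, 0], [0, 0, 16]]; det M2 = 0
det M1 - det M2 = 1600/3; K = 1600/3 / (100)^2 = 4/75

Answer: K = 4/75


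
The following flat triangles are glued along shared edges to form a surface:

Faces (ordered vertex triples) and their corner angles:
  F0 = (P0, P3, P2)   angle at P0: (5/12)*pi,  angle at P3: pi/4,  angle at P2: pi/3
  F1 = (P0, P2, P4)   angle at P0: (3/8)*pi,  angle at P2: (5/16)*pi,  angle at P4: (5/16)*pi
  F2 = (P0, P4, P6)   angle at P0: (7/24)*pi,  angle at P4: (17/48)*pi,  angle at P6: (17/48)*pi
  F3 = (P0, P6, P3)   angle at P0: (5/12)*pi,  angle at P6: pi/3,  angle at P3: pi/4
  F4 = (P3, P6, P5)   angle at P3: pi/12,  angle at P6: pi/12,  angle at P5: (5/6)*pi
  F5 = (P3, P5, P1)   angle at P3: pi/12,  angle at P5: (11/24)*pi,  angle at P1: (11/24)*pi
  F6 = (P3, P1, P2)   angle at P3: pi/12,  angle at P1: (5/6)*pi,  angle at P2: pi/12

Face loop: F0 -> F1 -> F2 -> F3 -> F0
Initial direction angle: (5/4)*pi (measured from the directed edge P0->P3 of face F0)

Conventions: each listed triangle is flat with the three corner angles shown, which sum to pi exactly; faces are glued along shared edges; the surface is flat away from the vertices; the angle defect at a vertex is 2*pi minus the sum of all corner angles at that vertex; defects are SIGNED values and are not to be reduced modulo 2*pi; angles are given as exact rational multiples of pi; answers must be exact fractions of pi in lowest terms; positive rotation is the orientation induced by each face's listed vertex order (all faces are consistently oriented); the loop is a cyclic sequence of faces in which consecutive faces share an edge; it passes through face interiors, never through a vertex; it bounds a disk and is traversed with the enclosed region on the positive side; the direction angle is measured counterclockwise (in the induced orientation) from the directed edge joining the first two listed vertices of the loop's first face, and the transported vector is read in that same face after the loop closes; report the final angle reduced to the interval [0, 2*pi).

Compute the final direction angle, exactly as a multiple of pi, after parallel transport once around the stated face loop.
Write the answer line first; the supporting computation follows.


Answer: final direction angle = (7/4)*pi

enclosed vertex P0: corner angles sum to (3/2)*pi, defect = 2*pi - (3/2)*pi = pi/2
adding the enclosed defects to the starting angle (mod 2*pi, induced orientation) gives the holonomy
final angle = (5/4)*pi + pi/2 = (7/4)*pi (mod 2*pi)


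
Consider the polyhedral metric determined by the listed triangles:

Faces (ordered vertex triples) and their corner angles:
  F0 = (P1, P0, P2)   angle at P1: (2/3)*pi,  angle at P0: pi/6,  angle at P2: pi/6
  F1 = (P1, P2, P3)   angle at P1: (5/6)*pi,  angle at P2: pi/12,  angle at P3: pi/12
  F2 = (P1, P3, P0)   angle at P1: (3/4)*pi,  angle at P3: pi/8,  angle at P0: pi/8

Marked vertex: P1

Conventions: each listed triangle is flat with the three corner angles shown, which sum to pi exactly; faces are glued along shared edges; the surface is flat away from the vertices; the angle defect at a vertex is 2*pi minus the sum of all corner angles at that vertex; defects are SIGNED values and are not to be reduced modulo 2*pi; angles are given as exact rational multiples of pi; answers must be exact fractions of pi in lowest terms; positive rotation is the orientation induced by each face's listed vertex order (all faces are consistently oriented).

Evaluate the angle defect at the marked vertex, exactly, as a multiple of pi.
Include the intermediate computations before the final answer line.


Sum of corner angles at P1: (9/4)*pi
defect = 2*pi - (9/4)*pi

Answer: defect(P1) = -pi/4


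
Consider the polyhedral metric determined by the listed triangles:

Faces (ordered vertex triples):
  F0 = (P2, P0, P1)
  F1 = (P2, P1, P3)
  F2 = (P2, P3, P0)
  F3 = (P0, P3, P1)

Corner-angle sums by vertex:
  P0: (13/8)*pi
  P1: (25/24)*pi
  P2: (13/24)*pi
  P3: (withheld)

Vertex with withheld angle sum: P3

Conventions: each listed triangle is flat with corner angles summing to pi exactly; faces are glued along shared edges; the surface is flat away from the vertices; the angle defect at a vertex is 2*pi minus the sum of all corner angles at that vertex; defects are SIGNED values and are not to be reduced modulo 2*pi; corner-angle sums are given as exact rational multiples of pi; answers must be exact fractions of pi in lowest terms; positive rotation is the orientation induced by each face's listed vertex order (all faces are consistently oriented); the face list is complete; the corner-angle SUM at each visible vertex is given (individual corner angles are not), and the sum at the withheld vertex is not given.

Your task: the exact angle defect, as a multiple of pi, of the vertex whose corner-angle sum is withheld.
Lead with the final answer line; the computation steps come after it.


Answer: defect(P3) = (29/24)*pi

V = 4, E = 6, F = 4; chi = V - E + F = 2
Gauss-Bonnet: total defect = 2*pi*chi = 4*pi; visible defects sum to (67/24)*pi


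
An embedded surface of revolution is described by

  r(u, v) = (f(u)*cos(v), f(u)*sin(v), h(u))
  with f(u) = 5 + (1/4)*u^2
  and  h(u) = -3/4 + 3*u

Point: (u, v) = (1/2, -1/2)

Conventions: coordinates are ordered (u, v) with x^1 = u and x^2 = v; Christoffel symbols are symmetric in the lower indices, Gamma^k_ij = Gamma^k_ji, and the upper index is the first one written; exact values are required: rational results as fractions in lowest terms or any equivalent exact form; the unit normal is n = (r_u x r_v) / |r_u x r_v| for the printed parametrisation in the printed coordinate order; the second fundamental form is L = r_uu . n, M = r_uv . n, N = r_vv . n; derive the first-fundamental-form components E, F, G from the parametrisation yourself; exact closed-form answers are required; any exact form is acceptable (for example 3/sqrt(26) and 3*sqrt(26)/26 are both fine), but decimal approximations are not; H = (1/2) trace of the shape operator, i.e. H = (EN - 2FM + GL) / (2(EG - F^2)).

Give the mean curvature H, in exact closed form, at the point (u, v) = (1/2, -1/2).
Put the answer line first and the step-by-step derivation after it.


Answer: H = 3344*sqrt(145)/567675

f = 81/16, f' = 1/4, f'' = 1/2, h' = 3, h'' = 0
E = 145/16, F = 0, G = 6561/256; answer radicand W^2 = 145/16
unnormalised second-form numerators: l = -3/2, m = 0, n = 243/16; L = l/sqrt(145/16), and similarly M = m/sqrt(W^2), N = n/sqrt(W^2)
H = (E*n - 2*F*m + G*l) / (2*(EG - F^2)*sqrt(W^2)); E*n - 2*F*m + G*l = 50787/512, EG - F^2 = 951345/4096, so H = (836/3915)/sqrt(145/16)


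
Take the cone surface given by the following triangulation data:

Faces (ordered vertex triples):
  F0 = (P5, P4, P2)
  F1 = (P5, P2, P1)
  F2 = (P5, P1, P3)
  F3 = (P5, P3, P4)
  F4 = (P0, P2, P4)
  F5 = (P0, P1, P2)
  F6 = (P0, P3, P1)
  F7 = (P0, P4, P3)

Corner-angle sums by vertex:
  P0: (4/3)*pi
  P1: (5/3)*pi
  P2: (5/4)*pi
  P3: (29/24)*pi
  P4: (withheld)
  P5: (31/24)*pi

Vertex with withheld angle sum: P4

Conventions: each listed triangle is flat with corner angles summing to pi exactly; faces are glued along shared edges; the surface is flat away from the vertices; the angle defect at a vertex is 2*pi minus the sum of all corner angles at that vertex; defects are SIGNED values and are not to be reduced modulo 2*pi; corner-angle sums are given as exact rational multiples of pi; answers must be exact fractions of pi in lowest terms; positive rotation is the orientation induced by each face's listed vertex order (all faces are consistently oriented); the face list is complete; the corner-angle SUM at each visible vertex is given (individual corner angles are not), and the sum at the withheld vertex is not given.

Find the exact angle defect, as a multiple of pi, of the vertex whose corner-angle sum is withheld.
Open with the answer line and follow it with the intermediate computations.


Answer: defect(P4) = (3/4)*pi

V = 6, E = 12, F = 8; chi = V - E + F = 2
Gauss-Bonnet: total defect = 2*pi*chi = 4*pi; visible defects sum to (13/4)*pi


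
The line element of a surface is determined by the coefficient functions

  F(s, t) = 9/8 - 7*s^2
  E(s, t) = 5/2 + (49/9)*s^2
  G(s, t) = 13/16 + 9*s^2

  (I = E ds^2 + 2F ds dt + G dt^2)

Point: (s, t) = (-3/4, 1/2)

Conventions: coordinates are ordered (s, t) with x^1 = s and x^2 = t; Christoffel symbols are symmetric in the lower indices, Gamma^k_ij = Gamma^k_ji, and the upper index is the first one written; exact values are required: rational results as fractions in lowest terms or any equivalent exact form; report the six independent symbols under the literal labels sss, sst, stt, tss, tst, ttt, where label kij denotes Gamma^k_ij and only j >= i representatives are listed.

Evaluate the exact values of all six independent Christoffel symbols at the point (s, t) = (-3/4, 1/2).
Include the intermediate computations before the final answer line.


E = 89/16, F = -45/16, G = 47/8 at the point
E_s = -49/6, E_t = 0, F_s = 21/2, F_t = 0, G_s = -27/2, G_t = 0
EG - F^2 = 6341/256;  g^inv = (256/6341) * [[47/8, 45/16], [45/16, 89/16]]
first-kind symbols [ij,l] = (1/2)(d_i g_jl + d_j g_il - d_l g_ij): [ss,s] = E_s/2 = -49/12, [ss,t] = F_s - E_t/2 = 21/2, [st,s] = E_t/2 = 0, [st,t] = G_s/2 = -27/4, [tt,s] = F_t - G_s/2 = 27/4, [tt,t] = G_t/2 = 0
Gamma^s_ij = (G*[ij,s] - F*[ij,t])/(EG - F^2), Gamma^t_ij = (E*[ij,t] - F*[ij,s])/(EG - F^2)

Answer: Gamma_sss = 4256/19023, Gamma_sst = -4860/6341, Gamma_stt = 10152/6341, Gamma_tss = 12012/6341, Gamma_tst = -9612/6341, Gamma_ttt = 4860/6341


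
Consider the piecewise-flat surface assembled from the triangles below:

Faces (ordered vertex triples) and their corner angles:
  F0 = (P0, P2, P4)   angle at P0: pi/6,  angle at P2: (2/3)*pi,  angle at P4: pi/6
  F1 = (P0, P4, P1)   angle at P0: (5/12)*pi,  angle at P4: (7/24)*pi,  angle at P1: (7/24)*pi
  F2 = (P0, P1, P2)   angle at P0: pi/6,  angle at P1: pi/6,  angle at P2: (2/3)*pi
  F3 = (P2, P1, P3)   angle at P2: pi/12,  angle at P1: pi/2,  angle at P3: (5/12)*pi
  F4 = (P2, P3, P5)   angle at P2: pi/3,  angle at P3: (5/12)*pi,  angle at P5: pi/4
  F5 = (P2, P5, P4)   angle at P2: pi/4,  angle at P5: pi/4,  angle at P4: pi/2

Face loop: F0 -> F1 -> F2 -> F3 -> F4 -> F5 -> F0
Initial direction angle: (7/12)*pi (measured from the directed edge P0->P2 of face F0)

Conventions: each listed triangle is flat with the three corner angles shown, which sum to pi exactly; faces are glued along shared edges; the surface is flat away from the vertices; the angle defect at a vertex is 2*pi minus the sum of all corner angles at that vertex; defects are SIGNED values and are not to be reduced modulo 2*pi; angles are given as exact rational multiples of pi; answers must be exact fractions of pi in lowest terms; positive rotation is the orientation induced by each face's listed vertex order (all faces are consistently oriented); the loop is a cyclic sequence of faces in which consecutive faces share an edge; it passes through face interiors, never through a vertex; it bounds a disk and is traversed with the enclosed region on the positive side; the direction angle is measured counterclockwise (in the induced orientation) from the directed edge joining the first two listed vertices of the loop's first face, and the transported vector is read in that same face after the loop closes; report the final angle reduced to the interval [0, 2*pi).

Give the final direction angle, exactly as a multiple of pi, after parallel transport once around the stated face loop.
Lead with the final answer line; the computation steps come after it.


Answer: final direction angle = (11/6)*pi

enclosed vertex P0: corner angles sum to (3/4)*pi, defect = 2*pi - (3/4)*pi = (5/4)*pi
enclosed vertex P2: corner angles sum to 2*pi, defect = 2*pi - 2*pi = 0
final direction = starting direction + enclosed defect total, reduced mod 2*pi (induced orientation)
final angle = (7/12)*pi + (5/4)*pi = (11/6)*pi (mod 2*pi)


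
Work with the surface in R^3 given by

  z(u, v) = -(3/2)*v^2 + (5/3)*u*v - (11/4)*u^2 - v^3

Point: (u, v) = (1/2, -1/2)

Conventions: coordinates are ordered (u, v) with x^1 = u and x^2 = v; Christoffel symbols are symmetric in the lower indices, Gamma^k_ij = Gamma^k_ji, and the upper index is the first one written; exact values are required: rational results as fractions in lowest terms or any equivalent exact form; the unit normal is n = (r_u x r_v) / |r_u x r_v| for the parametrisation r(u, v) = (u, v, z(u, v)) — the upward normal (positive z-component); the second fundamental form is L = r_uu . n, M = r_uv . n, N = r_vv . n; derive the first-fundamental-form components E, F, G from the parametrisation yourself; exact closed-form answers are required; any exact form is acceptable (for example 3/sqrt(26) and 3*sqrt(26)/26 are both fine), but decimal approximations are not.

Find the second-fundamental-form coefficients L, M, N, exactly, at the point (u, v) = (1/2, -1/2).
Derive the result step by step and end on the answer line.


z_u = -43/12, z_v = 19/12, z_uu = -11/2, z_uv = 5/3, z_vv = 0
E = 1993/144, F = -817/144, G = 505/144; answer radicand W^2 = 1177/72
unnormalised second-form numerators: l = -11/2, m = 5/3, n = 0; L = l/sqrt(1177/72), and similarly M = m/sqrt(W^2), N = n/sqrt(W^2)

Answer: L = -3*sqrt(2354)/107, M = 10*sqrt(2354)/1177, N = 0


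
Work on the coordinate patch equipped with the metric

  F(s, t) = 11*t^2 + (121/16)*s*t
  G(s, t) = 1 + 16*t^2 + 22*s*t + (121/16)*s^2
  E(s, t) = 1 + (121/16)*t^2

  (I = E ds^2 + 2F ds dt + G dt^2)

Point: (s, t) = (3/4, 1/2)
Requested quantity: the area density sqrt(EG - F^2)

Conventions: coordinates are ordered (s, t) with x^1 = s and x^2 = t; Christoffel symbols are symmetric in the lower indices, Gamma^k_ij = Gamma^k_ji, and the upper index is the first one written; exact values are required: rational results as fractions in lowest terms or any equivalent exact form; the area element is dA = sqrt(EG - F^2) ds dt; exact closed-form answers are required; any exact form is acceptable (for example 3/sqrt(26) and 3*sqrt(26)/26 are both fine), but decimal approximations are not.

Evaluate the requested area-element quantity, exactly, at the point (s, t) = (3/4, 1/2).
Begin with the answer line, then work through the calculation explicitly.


Answer: sqrt(EG - F^2) = sqrt(4965)/16

E = 185/64, F = 715/128, G = 4481/256; EG - F^2 = 4965/256


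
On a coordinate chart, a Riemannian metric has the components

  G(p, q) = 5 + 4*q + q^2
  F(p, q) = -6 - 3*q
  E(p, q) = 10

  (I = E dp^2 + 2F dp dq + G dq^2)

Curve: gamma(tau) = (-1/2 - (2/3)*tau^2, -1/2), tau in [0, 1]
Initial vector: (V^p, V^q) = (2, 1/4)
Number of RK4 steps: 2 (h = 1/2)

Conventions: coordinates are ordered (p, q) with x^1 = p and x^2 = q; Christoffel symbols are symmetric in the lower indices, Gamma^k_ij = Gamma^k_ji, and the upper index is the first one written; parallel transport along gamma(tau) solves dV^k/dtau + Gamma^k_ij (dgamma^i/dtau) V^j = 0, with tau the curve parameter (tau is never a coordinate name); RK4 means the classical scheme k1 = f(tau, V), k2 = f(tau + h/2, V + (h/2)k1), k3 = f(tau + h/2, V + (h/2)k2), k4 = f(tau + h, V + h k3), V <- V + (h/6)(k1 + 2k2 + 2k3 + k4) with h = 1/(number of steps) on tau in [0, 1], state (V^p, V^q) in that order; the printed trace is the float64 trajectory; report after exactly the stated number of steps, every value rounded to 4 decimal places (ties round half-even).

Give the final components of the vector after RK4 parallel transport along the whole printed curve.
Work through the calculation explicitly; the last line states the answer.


gamma'(tau) = (-(4/3)*tau, 0); f(tau, V)^k = -Gamma^k_ij(gamma(tau)) gamma'^i(tau) V^j; h = 1/2; intermediate values shown to 6 dp
curve data and Christoffel symbols at the stage parameters:
  tau = 0.000000: gamma = (-0.500000, -0.500000), gamma' = (0.000000, 0.000000); Gamma_ppp = 0.000000, Gamma_ppq = 0.000000, Gamma_pqq = -0.244898, Gamma_qpp = 0.000000, Gamma_qpq = 0.000000, Gamma_qqq = 0.122449
  tau = 0.250000: gamma = (-0.541667, -0.500000), gamma' = (-0.333333, 0.000000); Gamma_ppp = 0.000000, Gamma_ppq = 0.000000, Gamma_pqq = -0.244898, Gamma_qpp = 0.000000, Gamma_qpq = 0.000000, Gamma_qqq = 0.122449
  tau = 0.500000: gamma = (-0.666667, -0.500000), gamma' = (-0.666667, 0.000000); Gamma_ppp = 0.000000, Gamma_ppq = 0.000000, Gamma_pqq = -0.244898, Gamma_qpp = 0.000000, Gamma_qpq = 0.000000, Gamma_qqq = 0.122449
  tau = 0.750000: gamma = (-0.875000, -0.500000), gamma' = (-1.000000, 0.000000); Gamma_ppp = 0.000000, Gamma_ppq = 0.000000, Gamma_pqq = -0.244898, Gamma_qpp = 0.000000, Gamma_qpq = 0.000000, Gamma_qqq = 0.122449
  tau = 1.000000: gamma = (-1.166667, -0.500000), gamma' = (-1.333333, 0.000000); Gamma_ppp = 0.000000, Gamma_ppq = 0.000000, Gamma_pqq = -0.244898, Gamma_qpp = 0.000000, Gamma_qpq = 0.000000, Gamma_qqq = 0.122449
step 0: V^p = 2.0000, V^q = 0.2500
step 1: k1 = (0.000000, 0.000000), k2 = (0.000000, 0.000000), k3 = (0.000000, 0.000000), k4 = (0.000000, 0.000000); V <- V + (h/6)(k1 + 2k2 + 2k3 + k4): V^p = 2.0000, V^q = 0.2500
step 2: k1 = (0.000000, 0.000000), k2 = (0.000000, 0.000000), k3 = (0.000000, 0.000000), k4 = (0.000000, 0.000000); V <- V + (h/6)(k1 + 2k2 + 2k3 + k4): V^p = 2.0000, V^q = 0.2500

Answer: V^p = 2.0000, V^q = 0.2500


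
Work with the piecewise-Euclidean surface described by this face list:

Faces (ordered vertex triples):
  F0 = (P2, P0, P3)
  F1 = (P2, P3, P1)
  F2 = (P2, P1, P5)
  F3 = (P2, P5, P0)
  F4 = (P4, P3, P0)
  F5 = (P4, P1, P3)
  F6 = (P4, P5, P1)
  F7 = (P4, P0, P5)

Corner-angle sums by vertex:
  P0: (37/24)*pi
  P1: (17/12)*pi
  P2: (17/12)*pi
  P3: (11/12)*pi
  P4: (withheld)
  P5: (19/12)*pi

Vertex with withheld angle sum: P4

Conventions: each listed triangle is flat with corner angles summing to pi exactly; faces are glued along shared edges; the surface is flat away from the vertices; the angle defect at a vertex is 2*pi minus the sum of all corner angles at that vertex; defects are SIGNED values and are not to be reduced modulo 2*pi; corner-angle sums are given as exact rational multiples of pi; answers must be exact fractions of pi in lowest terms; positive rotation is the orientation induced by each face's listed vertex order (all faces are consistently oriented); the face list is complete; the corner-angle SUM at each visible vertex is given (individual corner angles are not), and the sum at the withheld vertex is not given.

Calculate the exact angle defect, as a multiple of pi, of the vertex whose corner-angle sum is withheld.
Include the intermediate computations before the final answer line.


V = 6, E = 12, F = 8; chi = V - E + F = 2
Gauss-Bonnet: total defect = 2*pi*chi = 4*pi; visible defects sum to (25/8)*pi

Answer: defect(P4) = (7/8)*pi


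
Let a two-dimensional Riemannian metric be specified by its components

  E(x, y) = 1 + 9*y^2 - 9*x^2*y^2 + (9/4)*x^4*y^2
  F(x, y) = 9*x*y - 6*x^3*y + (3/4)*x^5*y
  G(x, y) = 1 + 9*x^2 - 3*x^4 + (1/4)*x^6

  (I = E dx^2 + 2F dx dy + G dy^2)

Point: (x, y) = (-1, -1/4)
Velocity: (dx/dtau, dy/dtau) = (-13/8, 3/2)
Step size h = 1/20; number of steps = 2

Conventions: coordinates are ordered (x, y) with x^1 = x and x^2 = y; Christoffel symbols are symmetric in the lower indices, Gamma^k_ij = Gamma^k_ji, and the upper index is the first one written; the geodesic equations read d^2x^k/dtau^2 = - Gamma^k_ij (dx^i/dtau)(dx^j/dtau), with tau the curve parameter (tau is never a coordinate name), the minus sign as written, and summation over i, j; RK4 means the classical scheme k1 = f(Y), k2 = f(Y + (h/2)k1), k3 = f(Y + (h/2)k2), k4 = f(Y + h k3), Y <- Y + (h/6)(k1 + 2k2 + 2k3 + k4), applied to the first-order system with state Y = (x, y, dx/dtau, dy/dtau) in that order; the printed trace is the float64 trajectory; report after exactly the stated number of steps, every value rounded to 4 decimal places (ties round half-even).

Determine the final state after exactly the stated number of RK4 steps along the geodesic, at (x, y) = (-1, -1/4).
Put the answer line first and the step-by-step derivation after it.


Answer: x = -1.1639, y = -0.1131, dx/dtau = -1.6474, dy/dtau = 1.2623

f(Y) = (dx/dtau, dy/dtau, -Gamma^x_ij Y'^i Y'^j, -Gamma^y_ij Y'^i Y'^j) with the Gammas evaluated at the stage position; h = 0.050000; intermediate values shown to 6 dp
step 0: x = -1.0000, y = -0.2500, dx/dtau = -1.6250, dy/dtau = 1.5000
step 1:
  k1: at (x, y) = (-1.000000, -0.250000), (dx/dtau, dy/dtau) = (-1.625000, 1.500000); Gamma_xxx = 0.038055, Gamma_xxy = -0.076110, Gamma_xyy = 0.000000, Gamma_yxx = 0.253700, Gamma_yxy = -0.507400, Gamma_yyy = 0.000000; k1 = (-1.625000, 1.500000, -0.471525, -3.143499)
  k2: at (x, y) = (-1.040625, -0.212500), (dx/dtau, dy/dtau) = (-1.636788, 1.421413); Gamma_xxx = 0.025413, Gamma_xxy = -0.052698, Gamma_xyy = 0.000000, Gamma_yxx = 0.222416, Gamma_yxy = -0.461210, Gamma_yyy = 0.000000; k2 = (-1.636788, 1.421413, -0.313292, -2.741928)
  k3: at (x, y) = (-1.040920, -0.214465), (dx/dtau, dy/dtau) = (-1.632832, 1.431452); Gamma_xxx = 0.025863, Gamma_xxy = -0.053089, Gamma_xyy = 0.000000, Gamma_yxx = 0.224467, Gamma_yxy = -0.460761, Gamma_yyy = 0.000000; k3 = (-1.632832, 1.431452, -0.317128, -2.752352)
  k4: at (x, y) = (-1.081642, -0.178427), (dx/dtau, dy/dtau) = (-1.640856, 1.362382); Gamma_xxx = 0.016338, Gamma_xxy = -0.035133, Gamma_xyy = 0.000000, Gamma_yxx = 0.192104, Gamma_yxy = -0.413111, Gamma_yyy = 0.000000; k4 = (-1.640856, 1.362382, -0.201067, -2.364220)
  Y <- Y + (h/6)(k1 + 2k2 + 2k3 + k4): x = -1.0817, y = -0.1786, dx/dtau = -1.6411, dy/dtau = 1.3625
step 2:
  k1: at (x, y) = (-1.081709, -0.178599), (dx/dtau, dy/dtau) = (-1.641112, 1.362531); Gamma_xxx = 0.016366, Gamma_xxy = -0.035152, Gamma_xyy = 0.000000, Gamma_yxx = 0.192294, Gamma_yxy = -0.413024, Gamma_yyy = 0.000000; k1 = (-1.641112, 1.362531, -0.201284, -2.364996)
  k2: at (x, y) = (-1.122737, -0.144536), (dx/dtau, dy/dtau) = (-1.646144, 1.303406); Gamma_xxx = 0.009630, Gamma_xxy = -0.021942, Gamma_xyy = 0.000000, Gamma_yxx = 0.159820, Gamma_yxy = -0.364135, Gamma_yyy = 0.000000; k2 = (-1.646144, 1.303406, -0.120251, -1.995650)
  k3: at (x, y) = (-1.122863, -0.146014), (dx/dtau, dy/dtau) = (-1.644118, 1.312640); Gamma_xxx = 0.009824, Gamma_xxy = -0.022146, Gamma_xyy = 0.000000, Gamma_yxx = 0.161456, Gamma_yxy = -0.363959, Gamma_yyy = 0.000000; k3 = (-1.644118, 1.312640, -0.122142, -2.007380)
  k4: at (x, y) = (-1.163915, -0.112967), (dx/dtau, dy/dtau) = (-1.647219, 1.262162); Gamma_xxx = 0.005184, Gamma_xxy = -0.012721, Gamma_xyy = 0.000000, Gamma_yxx = 0.128165, Gamma_yxy = -0.314505, Gamma_yyy = 0.000000; k4 = (-1.647219, 1.262162, -0.066962, -1.655502)
  Y <- Y + (h/6)(k1 + 2k2 + 2k3 + k4): x = -1.1639, y = -0.1131, dx/dtau = -1.6474, dy/dtau = 1.2623


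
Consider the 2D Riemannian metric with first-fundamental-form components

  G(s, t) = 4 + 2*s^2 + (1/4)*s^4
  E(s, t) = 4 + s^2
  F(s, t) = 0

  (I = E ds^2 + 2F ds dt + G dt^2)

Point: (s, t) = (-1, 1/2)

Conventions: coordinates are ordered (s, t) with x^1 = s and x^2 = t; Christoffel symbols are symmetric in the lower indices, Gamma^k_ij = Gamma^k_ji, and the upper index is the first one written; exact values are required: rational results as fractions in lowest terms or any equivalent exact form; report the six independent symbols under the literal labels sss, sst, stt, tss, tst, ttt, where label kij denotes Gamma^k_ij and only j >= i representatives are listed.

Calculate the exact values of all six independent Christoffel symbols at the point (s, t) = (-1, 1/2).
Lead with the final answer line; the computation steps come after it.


Answer: Gamma_sss = -1/5, Gamma_sst = 0, Gamma_stt = 1/2, Gamma_tss = 0, Gamma_tst = -2/5, Gamma_ttt = 0

E = 5, F = 0, G = 25/4 at the point
E_s = -2, E_t = 0, F_s = 0, F_t = 0, G_s = -5, G_t = 0
EG - F^2 = 125/4;  g^inv = (4/125) * [[25/4, 0], [0, 5]]
first-kind symbols [ij,l] = (1/2)(d_i g_jl + d_j g_il - d_l g_ij): [ss,s] = E_s/2 = -1, [ss,t] = F_s - E_t/2 = 0, [st,s] = E_t/2 = 0, [st,t] = G_s/2 = -5/2, [tt,s] = F_t - G_s/2 = 5/2, [tt,t] = G_t/2 = 0
Gamma^s_ij = (G*[ij,s] - F*[ij,t])/(EG - F^2), Gamma^t_ij = (E*[ij,t] - F*[ij,s])/(EG - F^2)


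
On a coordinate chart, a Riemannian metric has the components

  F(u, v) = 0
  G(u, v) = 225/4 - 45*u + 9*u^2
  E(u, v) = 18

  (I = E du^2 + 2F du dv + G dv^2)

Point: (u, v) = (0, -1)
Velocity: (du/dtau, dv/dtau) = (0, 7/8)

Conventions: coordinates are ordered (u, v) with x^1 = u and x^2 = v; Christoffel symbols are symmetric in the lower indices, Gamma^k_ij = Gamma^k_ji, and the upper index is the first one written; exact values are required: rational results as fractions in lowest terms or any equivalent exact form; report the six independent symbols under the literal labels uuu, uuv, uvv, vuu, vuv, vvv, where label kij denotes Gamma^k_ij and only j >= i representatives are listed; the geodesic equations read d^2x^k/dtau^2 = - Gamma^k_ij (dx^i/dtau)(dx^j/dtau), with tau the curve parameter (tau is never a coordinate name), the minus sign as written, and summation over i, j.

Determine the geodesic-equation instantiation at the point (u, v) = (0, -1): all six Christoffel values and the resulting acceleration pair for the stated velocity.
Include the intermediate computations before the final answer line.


E = 18, F = 0, G = 225/4 at the point
E_u = 0, E_v = 0, F_u = 0, F_v = 0, G_u = -45, G_v = 0
EG - F^2 = 2025/2;  g^inv = (2/2025) * [[225/4, 0], [0, 18]]
first-kind symbols [ij,l] = (1/2)(d_i g_jl + d_j g_il - d_l g_ij): [uu,u] = E_u/2 = 0, [uu,v] = F_u - E_v/2 = 0, [uv,u] = E_v/2 = 0, [uv,v] = G_u/2 = -45/2, [vv,u] = F_v - G_u/2 = 45/2, [vv,v] = G_v/2 = 0
Gamma^u_ij = (G*[ij,u] - F*[ij,v])/(EG - F^2), Gamma^v_ij = (E*[ij,v] - F*[ij,u])/(EG - F^2)
Gamma_uuu = 0, Gamma_uuv = 0, Gamma_uvv = 5/4, Gamma_vuu = 0, Gamma_vuv = -2/5, Gamma_vvv = 0
d^2u/dtau^2 = -(Gamma_uuu*(0)^2 + 2*Gamma_uuv*(0)*(7/8) + Gamma_uvv*(7/8)^2) = -245/256
d^2v/dtau^2 = -(Gamma_vuu*(0)^2 + 2*Gamma_vuv*(0)*(7/8) + Gamma_vvv*(7/8)^2) = 0

Answer: Gamma_uuu = 0, Gamma_uuv = 0, Gamma_uvv = 5/4, Gamma_vuu = 0, Gamma_vuv = -2/5, Gamma_vvv = 0; accelerations (d^2u/dtau^2, d^2v/dtau^2) = (-245/256, 0)


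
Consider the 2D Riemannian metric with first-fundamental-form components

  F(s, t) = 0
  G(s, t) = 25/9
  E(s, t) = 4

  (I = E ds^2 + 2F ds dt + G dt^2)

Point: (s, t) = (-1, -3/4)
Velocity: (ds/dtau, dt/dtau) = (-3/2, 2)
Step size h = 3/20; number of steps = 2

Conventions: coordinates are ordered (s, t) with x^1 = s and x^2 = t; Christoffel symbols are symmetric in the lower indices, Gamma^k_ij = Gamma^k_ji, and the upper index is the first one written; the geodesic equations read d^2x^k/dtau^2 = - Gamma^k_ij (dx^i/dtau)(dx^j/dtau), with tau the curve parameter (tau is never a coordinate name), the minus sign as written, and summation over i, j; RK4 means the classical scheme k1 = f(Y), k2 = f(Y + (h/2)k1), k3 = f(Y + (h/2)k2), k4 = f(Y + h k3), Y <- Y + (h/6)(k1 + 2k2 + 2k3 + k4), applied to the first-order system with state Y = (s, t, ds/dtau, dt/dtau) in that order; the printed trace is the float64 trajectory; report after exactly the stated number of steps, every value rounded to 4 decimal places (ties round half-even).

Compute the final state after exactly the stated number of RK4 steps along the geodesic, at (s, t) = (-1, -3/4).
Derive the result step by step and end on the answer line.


f(Y) = (ds/dtau, dt/dtau, -Gamma^s_ij Y'^i Y'^j, -Gamma^t_ij Y'^i Y'^j) with the Gammas evaluated at the stage position; h = 0.150000; intermediate values shown to 6 dp
step 0: s = -1.0000, t = -0.7500, ds/dtau = -1.5000, dt/dtau = 2.0000
step 1:
  k1: at (s, t) = (-1.000000, -0.750000), (ds/dtau, dt/dtau) = (-1.500000, 2.000000); Gamma_sss = 0.000000, Gamma_sst = 0.000000, Gamma_stt = 0.000000, Gamma_tss = 0.000000, Gamma_tst = 0.000000, Gamma_ttt = 0.000000; k1 = (-1.500000, 2.000000, 0.000000, 0.000000)
  k2: at (s, t) = (-1.112500, -0.600000), (ds/dtau, dt/dtau) = (-1.500000, 2.000000); Gamma_sss = 0.000000, Gamma_sst = 0.000000, Gamma_stt = 0.000000, Gamma_tss = 0.000000, Gamma_tst = 0.000000, Gamma_ttt = 0.000000; k2 = (-1.500000, 2.000000, 0.000000, 0.000000)
  k3: at (s, t) = (-1.112500, -0.600000), (ds/dtau, dt/dtau) = (-1.500000, 2.000000); Gamma_sss = 0.000000, Gamma_sst = 0.000000, Gamma_stt = 0.000000, Gamma_tss = 0.000000, Gamma_tst = 0.000000, Gamma_ttt = 0.000000; k3 = (-1.500000, 2.000000, 0.000000, 0.000000)
  k4: at (s, t) = (-1.225000, -0.450000), (ds/dtau, dt/dtau) = (-1.500000, 2.000000); Gamma_sss = 0.000000, Gamma_sst = 0.000000, Gamma_stt = 0.000000, Gamma_tss = 0.000000, Gamma_tst = 0.000000, Gamma_ttt = 0.000000; k4 = (-1.500000, 2.000000, 0.000000, 0.000000)
  Y <- Y + (h/6)(k1 + 2k2 + 2k3 + k4): s = -1.2250, t = -0.4500, ds/dtau = -1.5000, dt/dtau = 2.0000
step 2:
  k1: at (s, t) = (-1.225000, -0.450000), (ds/dtau, dt/dtau) = (-1.500000, 2.000000); Gamma_sss = 0.000000, Gamma_sst = 0.000000, Gamma_stt = 0.000000, Gamma_tss = 0.000000, Gamma_tst = 0.000000, Gamma_ttt = 0.000000; k1 = (-1.500000, 2.000000, 0.000000, 0.000000)
  k2: at (s, t) = (-1.337500, -0.300000), (ds/dtau, dt/dtau) = (-1.500000, 2.000000); Gamma_sss = 0.000000, Gamma_sst = 0.000000, Gamma_stt = 0.000000, Gamma_tss = 0.000000, Gamma_tst = 0.000000, Gamma_ttt = 0.000000; k2 = (-1.500000, 2.000000, 0.000000, 0.000000)
  k3: at (s, t) = (-1.337500, -0.300000), (ds/dtau, dt/dtau) = (-1.500000, 2.000000); Gamma_sss = 0.000000, Gamma_sst = 0.000000, Gamma_stt = 0.000000, Gamma_tss = 0.000000, Gamma_tst = 0.000000, Gamma_ttt = 0.000000; k3 = (-1.500000, 2.000000, 0.000000, 0.000000)
  k4: at (s, t) = (-1.450000, -0.150000), (ds/dtau, dt/dtau) = (-1.500000, 2.000000); Gamma_sss = 0.000000, Gamma_sst = 0.000000, Gamma_stt = 0.000000, Gamma_tss = 0.000000, Gamma_tst = 0.000000, Gamma_ttt = 0.000000; k4 = (-1.500000, 2.000000, 0.000000, 0.000000)
  Y <- Y + (h/6)(k1 + 2k2 + 2k3 + k4): s = -1.4500, t = -0.1500, ds/dtau = -1.5000, dt/dtau = 2.0000

Answer: s = -1.4500, t = -0.1500, ds/dtau = -1.5000, dt/dtau = 2.0000


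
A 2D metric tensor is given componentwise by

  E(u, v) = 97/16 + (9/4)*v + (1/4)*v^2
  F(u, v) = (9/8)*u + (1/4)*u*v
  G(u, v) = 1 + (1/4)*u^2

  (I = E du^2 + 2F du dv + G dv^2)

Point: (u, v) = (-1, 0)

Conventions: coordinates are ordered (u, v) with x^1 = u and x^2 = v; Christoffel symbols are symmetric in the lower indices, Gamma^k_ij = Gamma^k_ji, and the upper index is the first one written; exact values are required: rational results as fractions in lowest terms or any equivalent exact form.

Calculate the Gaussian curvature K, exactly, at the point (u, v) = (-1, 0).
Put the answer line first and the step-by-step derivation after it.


Answer: K = -64/10201

E = 97/16, F = -9/8, G = 5/4, EG - F^2 = 101/16 at the point
E_u = 0, E_v = 9/4, F_u = 9/8, F_v = -1/4, G_u = -1/2, G_v = 0
E_vv = 1/2, F_uv = 1/4, G_uu = 1/2
Brioschi: K = (det M1 - det M2) / (EG - F^2)^2 with the standard first/second-derivative matrices M1, M2.
M1 = [[-E_vv/2 + F_uv - G_uu/2, E_u/2, F_u - E_v/2], [F_v - G_u/2, E, F], [G_v/2, F, G]] = [[-1/4, 0, 0], [0, 97/16, -9/8], [0, -9/8, 5/4]]; det M1 = -101/64
M2 = [[0, E_v/2, G_u/2], [E_v/2, E, F], [G_u/2, F, G]] = [[0, 9/8, -1/4], [9/8, 97/16, -9/8], [-1/4, -9/8, 5/4]]; det M2 = -85/64
det M1 - det M2 = -1/4; K = -1/4 / (101/16)^2 = -64/10201


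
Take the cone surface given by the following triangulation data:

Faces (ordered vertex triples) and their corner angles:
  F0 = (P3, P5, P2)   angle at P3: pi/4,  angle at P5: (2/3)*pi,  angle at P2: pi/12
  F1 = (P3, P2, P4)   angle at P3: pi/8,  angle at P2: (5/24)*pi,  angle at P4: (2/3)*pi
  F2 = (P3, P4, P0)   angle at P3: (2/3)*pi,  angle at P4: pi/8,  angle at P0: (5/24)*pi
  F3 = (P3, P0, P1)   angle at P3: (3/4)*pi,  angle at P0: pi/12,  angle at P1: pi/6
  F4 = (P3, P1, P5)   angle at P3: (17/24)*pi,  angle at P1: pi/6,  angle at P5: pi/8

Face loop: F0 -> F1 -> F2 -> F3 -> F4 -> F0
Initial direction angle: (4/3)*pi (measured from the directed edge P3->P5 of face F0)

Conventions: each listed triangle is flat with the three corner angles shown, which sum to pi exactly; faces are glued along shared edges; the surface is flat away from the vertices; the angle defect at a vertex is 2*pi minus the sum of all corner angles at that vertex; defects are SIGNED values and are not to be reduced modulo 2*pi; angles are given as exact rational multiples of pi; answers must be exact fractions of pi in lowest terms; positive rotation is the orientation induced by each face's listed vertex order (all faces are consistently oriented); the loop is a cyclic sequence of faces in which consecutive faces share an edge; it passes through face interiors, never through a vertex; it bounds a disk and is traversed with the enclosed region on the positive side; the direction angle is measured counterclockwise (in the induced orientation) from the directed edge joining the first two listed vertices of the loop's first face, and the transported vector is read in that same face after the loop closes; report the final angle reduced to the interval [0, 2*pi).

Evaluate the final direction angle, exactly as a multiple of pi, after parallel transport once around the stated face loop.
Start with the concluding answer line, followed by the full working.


Answer: final direction angle = (5/6)*pi

enclosed vertex P3: corner angles sum to (5/2)*pi, defect = 2*pi - (5/2)*pi = -pi/2
the rotation equals the total enclosed defect, so the final angle is initial + defects (mod 2*pi)
final angle = (4/3)*pi - pi/2 = (5/6)*pi (mod 2*pi)


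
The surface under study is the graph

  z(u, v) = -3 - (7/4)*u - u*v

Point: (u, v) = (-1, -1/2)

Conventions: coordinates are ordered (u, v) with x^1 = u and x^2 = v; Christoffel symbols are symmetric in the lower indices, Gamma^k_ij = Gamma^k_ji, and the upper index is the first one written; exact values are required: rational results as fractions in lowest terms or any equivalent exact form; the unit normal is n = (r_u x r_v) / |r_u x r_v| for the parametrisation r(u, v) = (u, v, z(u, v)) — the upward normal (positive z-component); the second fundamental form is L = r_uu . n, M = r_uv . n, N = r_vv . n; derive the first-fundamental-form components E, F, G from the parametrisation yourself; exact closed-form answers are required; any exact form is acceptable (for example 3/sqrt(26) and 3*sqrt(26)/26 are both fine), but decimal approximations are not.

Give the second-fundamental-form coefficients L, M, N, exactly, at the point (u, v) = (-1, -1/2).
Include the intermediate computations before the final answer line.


z_u = -5/4, z_v = 1, z_uu = 0, z_uv = -1, z_vv = 0
E = 41/16, F = -5/4, G = 2; answer radicand W^2 = 57/16
unnormalised second-form numerators: l = 0, m = -1, n = 0; L = l/sqrt(57/16), and similarly M = m/sqrt(W^2), N = n/sqrt(W^2)

Answer: L = 0, M = -4*sqrt(57)/57, N = 0


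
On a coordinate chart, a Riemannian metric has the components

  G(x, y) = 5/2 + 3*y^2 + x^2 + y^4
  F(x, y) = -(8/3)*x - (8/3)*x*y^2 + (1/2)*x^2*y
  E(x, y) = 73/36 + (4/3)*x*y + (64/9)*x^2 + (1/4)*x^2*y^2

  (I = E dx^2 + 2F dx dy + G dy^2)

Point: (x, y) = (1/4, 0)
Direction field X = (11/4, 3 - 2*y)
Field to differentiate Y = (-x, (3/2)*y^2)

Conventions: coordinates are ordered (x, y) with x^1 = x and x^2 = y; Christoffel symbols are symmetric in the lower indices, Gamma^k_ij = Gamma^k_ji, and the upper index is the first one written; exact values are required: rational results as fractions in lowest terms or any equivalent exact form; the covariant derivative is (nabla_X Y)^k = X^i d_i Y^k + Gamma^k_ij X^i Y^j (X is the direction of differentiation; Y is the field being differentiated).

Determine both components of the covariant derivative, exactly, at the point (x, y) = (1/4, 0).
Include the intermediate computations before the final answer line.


E = 89/36, F = -2/3, G = 41/16 at the point
E_x = 32/9, E_y = 1/3, F_x = -8/3, F_y = 1/32, G_x = 1/2, G_y = 0
EG - F^2 = 377/64;  g^inv = (64/377) * [[41/16, 2/3], [2/3, 89/36]]
first-kind symbols [ij,l] = (1/2)(d_i g_jl + d_j g_il - d_l g_ij): [xx,x] = E_x/2 = 16/9, [xx,y] = F_x - E_y/2 = -17/6, [xy,x] = E_y/2 = 1/6, [xy,y] = G_x/2 = 1/4, [yy,x] = F_y - G_x/2 = -7/32, [yy,y] = G_y/2 = 0
Gamma^x_ij = (G*[ij,x] - F*[ij,y])/(EG - F^2), Gamma^y_ij = (E*[ij,y] - F*[ij,x])/(EG - F^2)
Gamma_xxx = 512/1131, Gamma_xxy = 38/377, Gamma_xyy = -287/3016, Gamma_yxx = -3352/3393, Gamma_yxy = 140/1131, Gamma_yyy = -28/1131
X = (11/4, 3), Y = (-1/4, 0) at the point

Answer: (nabla_X Y)^x = -14191/4524, (nabla_X Y)^y = 3979/6786


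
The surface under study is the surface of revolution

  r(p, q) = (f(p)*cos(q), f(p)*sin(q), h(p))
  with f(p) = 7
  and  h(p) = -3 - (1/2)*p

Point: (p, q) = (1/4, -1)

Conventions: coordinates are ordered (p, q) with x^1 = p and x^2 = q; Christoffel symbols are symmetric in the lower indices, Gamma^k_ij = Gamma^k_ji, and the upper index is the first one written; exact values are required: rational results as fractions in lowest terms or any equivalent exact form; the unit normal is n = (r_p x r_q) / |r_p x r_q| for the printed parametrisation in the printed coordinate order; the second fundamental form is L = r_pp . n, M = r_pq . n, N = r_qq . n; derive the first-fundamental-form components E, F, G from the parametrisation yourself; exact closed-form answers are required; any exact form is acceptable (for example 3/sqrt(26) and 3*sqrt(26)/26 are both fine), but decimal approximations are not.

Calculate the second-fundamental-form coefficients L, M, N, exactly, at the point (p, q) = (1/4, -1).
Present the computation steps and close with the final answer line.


f = 7, f' = 0, f'' = 0, h' = -1/2, h'' = 0
E = 1/4, F = 0, G = 49; answer radicand W^2 = 1/4
unnormalised second-form numerators: l = 0, m = 0, n = -7/2; L = l/sqrt(1/4), and similarly M = m/sqrt(W^2), N = n/sqrt(W^2)

Answer: L = 0, M = 0, N = -7
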